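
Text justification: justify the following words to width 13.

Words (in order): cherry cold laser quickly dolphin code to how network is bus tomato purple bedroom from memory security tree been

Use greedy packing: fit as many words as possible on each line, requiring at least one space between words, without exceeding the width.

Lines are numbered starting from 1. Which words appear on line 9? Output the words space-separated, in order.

Answer: memory

Derivation:
Line 1: ['cherry', 'cold'] (min_width=11, slack=2)
Line 2: ['laser', 'quickly'] (min_width=13, slack=0)
Line 3: ['dolphin', 'code'] (min_width=12, slack=1)
Line 4: ['to', 'how'] (min_width=6, slack=7)
Line 5: ['network', 'is'] (min_width=10, slack=3)
Line 6: ['bus', 'tomato'] (min_width=10, slack=3)
Line 7: ['purple'] (min_width=6, slack=7)
Line 8: ['bedroom', 'from'] (min_width=12, slack=1)
Line 9: ['memory'] (min_width=6, slack=7)
Line 10: ['security', 'tree'] (min_width=13, slack=0)
Line 11: ['been'] (min_width=4, slack=9)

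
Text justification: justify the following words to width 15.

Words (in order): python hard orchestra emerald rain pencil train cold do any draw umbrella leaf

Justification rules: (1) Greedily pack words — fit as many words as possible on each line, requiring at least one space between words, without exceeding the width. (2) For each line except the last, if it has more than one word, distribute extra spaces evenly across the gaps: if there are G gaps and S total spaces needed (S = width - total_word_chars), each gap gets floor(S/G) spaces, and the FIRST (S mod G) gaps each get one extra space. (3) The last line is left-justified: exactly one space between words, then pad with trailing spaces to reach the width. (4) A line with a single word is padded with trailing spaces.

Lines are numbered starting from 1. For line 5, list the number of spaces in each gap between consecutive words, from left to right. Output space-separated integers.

Answer: 3 3

Derivation:
Line 1: ['python', 'hard'] (min_width=11, slack=4)
Line 2: ['orchestra'] (min_width=9, slack=6)
Line 3: ['emerald', 'rain'] (min_width=12, slack=3)
Line 4: ['pencil', 'train'] (min_width=12, slack=3)
Line 5: ['cold', 'do', 'any'] (min_width=11, slack=4)
Line 6: ['draw', 'umbrella'] (min_width=13, slack=2)
Line 7: ['leaf'] (min_width=4, slack=11)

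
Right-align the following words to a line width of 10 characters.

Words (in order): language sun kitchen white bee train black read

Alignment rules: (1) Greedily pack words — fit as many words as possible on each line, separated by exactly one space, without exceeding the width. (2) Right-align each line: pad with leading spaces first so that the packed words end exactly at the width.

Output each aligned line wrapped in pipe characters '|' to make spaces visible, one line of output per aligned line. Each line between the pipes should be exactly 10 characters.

Answer: |  language|
|       sun|
|   kitchen|
| white bee|
|     train|
|black read|

Derivation:
Line 1: ['language'] (min_width=8, slack=2)
Line 2: ['sun'] (min_width=3, slack=7)
Line 3: ['kitchen'] (min_width=7, slack=3)
Line 4: ['white', 'bee'] (min_width=9, slack=1)
Line 5: ['train'] (min_width=5, slack=5)
Line 6: ['black', 'read'] (min_width=10, slack=0)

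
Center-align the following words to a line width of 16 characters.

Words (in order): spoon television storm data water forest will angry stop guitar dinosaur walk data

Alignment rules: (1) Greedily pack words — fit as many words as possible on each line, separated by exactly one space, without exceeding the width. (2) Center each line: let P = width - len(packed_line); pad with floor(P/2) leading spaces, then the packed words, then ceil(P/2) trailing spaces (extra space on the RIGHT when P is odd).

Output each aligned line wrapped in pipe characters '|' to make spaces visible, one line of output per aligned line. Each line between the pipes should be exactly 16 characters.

Line 1: ['spoon', 'television'] (min_width=16, slack=0)
Line 2: ['storm', 'data', 'water'] (min_width=16, slack=0)
Line 3: ['forest', 'will'] (min_width=11, slack=5)
Line 4: ['angry', 'stop'] (min_width=10, slack=6)
Line 5: ['guitar', 'dinosaur'] (min_width=15, slack=1)
Line 6: ['walk', 'data'] (min_width=9, slack=7)

Answer: |spoon television|
|storm data water|
|  forest will   |
|   angry stop   |
|guitar dinosaur |
|   walk data    |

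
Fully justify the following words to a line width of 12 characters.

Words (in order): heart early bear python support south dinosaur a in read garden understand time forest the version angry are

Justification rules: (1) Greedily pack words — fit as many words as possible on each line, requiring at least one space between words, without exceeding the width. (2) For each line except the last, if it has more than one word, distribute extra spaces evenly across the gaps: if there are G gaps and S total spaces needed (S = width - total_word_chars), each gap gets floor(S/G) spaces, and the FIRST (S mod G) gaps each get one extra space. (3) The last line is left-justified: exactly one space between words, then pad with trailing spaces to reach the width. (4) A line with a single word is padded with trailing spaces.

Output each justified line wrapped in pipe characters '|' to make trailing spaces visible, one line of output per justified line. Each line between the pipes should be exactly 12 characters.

Answer: |heart  early|
|bear  python|
|support     |
|south       |
|dinosaur   a|
|in      read|
|garden      |
|understand  |
|time  forest|
|the  version|
|angry are   |

Derivation:
Line 1: ['heart', 'early'] (min_width=11, slack=1)
Line 2: ['bear', 'python'] (min_width=11, slack=1)
Line 3: ['support'] (min_width=7, slack=5)
Line 4: ['south'] (min_width=5, slack=7)
Line 5: ['dinosaur', 'a'] (min_width=10, slack=2)
Line 6: ['in', 'read'] (min_width=7, slack=5)
Line 7: ['garden'] (min_width=6, slack=6)
Line 8: ['understand'] (min_width=10, slack=2)
Line 9: ['time', 'forest'] (min_width=11, slack=1)
Line 10: ['the', 'version'] (min_width=11, slack=1)
Line 11: ['angry', 'are'] (min_width=9, slack=3)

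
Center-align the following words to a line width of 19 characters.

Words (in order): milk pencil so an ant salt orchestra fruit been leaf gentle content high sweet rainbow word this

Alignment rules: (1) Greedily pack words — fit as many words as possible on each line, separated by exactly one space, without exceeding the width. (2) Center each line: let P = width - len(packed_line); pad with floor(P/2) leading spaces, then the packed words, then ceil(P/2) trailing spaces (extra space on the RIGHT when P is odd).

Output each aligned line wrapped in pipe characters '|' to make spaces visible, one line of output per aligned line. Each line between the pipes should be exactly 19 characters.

Answer: | milk pencil so an |
|ant salt orchestra |
|  fruit been leaf  |
|gentle content high|
|sweet rainbow word |
|       this        |

Derivation:
Line 1: ['milk', 'pencil', 'so', 'an'] (min_width=17, slack=2)
Line 2: ['ant', 'salt', 'orchestra'] (min_width=18, slack=1)
Line 3: ['fruit', 'been', 'leaf'] (min_width=15, slack=4)
Line 4: ['gentle', 'content', 'high'] (min_width=19, slack=0)
Line 5: ['sweet', 'rainbow', 'word'] (min_width=18, slack=1)
Line 6: ['this'] (min_width=4, slack=15)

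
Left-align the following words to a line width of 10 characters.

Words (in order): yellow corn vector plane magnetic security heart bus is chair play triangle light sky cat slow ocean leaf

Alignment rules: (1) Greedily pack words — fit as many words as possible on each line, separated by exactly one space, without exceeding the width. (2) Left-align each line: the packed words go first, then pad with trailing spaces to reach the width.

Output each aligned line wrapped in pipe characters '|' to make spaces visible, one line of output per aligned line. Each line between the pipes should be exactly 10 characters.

Line 1: ['yellow'] (min_width=6, slack=4)
Line 2: ['corn'] (min_width=4, slack=6)
Line 3: ['vector'] (min_width=6, slack=4)
Line 4: ['plane'] (min_width=5, slack=5)
Line 5: ['magnetic'] (min_width=8, slack=2)
Line 6: ['security'] (min_width=8, slack=2)
Line 7: ['heart', 'bus'] (min_width=9, slack=1)
Line 8: ['is', 'chair'] (min_width=8, slack=2)
Line 9: ['play'] (min_width=4, slack=6)
Line 10: ['triangle'] (min_width=8, slack=2)
Line 11: ['light', 'sky'] (min_width=9, slack=1)
Line 12: ['cat', 'slow'] (min_width=8, slack=2)
Line 13: ['ocean', 'leaf'] (min_width=10, slack=0)

Answer: |yellow    |
|corn      |
|vector    |
|plane     |
|magnetic  |
|security  |
|heart bus |
|is chair  |
|play      |
|triangle  |
|light sky |
|cat slow  |
|ocean leaf|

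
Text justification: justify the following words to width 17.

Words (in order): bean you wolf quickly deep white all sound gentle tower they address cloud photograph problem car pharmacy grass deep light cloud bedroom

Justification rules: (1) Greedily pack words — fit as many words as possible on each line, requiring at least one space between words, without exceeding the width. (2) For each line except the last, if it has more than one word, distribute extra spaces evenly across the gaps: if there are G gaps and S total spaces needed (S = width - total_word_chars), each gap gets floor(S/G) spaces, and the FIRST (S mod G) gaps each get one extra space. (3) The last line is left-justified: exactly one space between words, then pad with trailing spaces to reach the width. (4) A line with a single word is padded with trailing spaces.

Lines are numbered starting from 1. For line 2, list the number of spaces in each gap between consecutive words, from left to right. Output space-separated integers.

Line 1: ['bean', 'you', 'wolf'] (min_width=13, slack=4)
Line 2: ['quickly', 'deep'] (min_width=12, slack=5)
Line 3: ['white', 'all', 'sound'] (min_width=15, slack=2)
Line 4: ['gentle', 'tower', 'they'] (min_width=17, slack=0)
Line 5: ['address', 'cloud'] (min_width=13, slack=4)
Line 6: ['photograph'] (min_width=10, slack=7)
Line 7: ['problem', 'car'] (min_width=11, slack=6)
Line 8: ['pharmacy', 'grass'] (min_width=14, slack=3)
Line 9: ['deep', 'light', 'cloud'] (min_width=16, slack=1)
Line 10: ['bedroom'] (min_width=7, slack=10)

Answer: 6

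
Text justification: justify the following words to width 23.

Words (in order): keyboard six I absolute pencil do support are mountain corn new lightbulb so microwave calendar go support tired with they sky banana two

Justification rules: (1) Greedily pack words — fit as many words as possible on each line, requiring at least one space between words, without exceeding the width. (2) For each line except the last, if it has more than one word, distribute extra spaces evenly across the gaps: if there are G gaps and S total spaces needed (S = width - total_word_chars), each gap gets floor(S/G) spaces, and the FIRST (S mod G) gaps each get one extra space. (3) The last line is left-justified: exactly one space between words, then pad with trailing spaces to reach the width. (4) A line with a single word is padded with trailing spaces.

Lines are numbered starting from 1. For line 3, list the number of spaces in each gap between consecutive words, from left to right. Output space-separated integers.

Line 1: ['keyboard', 'six', 'I', 'absolute'] (min_width=23, slack=0)
Line 2: ['pencil', 'do', 'support', 'are'] (min_width=21, slack=2)
Line 3: ['mountain', 'corn', 'new'] (min_width=17, slack=6)
Line 4: ['lightbulb', 'so', 'microwave'] (min_width=22, slack=1)
Line 5: ['calendar', 'go', 'support'] (min_width=19, slack=4)
Line 6: ['tired', 'with', 'they', 'sky'] (min_width=19, slack=4)
Line 7: ['banana', 'two'] (min_width=10, slack=13)

Answer: 4 4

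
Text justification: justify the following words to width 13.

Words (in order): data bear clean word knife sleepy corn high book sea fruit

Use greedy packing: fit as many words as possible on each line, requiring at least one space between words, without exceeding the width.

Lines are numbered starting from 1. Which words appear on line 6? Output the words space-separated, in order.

Line 1: ['data', 'bear'] (min_width=9, slack=4)
Line 2: ['clean', 'word'] (min_width=10, slack=3)
Line 3: ['knife', 'sleepy'] (min_width=12, slack=1)
Line 4: ['corn', 'high'] (min_width=9, slack=4)
Line 5: ['book', 'sea'] (min_width=8, slack=5)
Line 6: ['fruit'] (min_width=5, slack=8)

Answer: fruit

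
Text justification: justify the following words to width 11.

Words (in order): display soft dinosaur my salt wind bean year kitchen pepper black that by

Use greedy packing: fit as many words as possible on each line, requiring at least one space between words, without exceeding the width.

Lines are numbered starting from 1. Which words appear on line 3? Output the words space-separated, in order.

Answer: dinosaur my

Derivation:
Line 1: ['display'] (min_width=7, slack=4)
Line 2: ['soft'] (min_width=4, slack=7)
Line 3: ['dinosaur', 'my'] (min_width=11, slack=0)
Line 4: ['salt', 'wind'] (min_width=9, slack=2)
Line 5: ['bean', 'year'] (min_width=9, slack=2)
Line 6: ['kitchen'] (min_width=7, slack=4)
Line 7: ['pepper'] (min_width=6, slack=5)
Line 8: ['black', 'that'] (min_width=10, slack=1)
Line 9: ['by'] (min_width=2, slack=9)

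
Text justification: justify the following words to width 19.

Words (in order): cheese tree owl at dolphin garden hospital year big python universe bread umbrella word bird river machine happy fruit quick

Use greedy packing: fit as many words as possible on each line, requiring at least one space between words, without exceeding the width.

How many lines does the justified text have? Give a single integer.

Answer: 7

Derivation:
Line 1: ['cheese', 'tree', 'owl', 'at'] (min_width=18, slack=1)
Line 2: ['dolphin', 'garden'] (min_width=14, slack=5)
Line 3: ['hospital', 'year', 'big'] (min_width=17, slack=2)
Line 4: ['python', 'universe'] (min_width=15, slack=4)
Line 5: ['bread', 'umbrella', 'word'] (min_width=19, slack=0)
Line 6: ['bird', 'river', 'machine'] (min_width=18, slack=1)
Line 7: ['happy', 'fruit', 'quick'] (min_width=17, slack=2)
Total lines: 7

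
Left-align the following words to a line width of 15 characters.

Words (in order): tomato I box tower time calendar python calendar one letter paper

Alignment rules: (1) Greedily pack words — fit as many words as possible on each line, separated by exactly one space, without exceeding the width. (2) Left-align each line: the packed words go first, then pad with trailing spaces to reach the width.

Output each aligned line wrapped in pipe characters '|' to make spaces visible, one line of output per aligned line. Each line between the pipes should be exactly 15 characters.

Answer: |tomato I box   |
|tower time     |
|calendar python|
|calendar one   |
|letter paper   |

Derivation:
Line 1: ['tomato', 'I', 'box'] (min_width=12, slack=3)
Line 2: ['tower', 'time'] (min_width=10, slack=5)
Line 3: ['calendar', 'python'] (min_width=15, slack=0)
Line 4: ['calendar', 'one'] (min_width=12, slack=3)
Line 5: ['letter', 'paper'] (min_width=12, slack=3)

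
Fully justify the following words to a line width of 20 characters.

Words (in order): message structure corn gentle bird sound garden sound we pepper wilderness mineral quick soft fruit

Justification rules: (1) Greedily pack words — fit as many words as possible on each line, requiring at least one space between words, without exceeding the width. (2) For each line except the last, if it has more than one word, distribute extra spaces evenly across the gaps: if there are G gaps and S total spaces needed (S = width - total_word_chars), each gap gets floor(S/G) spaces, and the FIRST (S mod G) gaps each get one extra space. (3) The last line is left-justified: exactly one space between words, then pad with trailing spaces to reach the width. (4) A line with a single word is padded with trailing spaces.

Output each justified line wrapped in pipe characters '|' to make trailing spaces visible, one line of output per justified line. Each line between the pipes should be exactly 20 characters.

Answer: |message    structure|
|corn   gentle   bird|
|sound  garden  sound|
|we pepper wilderness|
|mineral  quick  soft|
|fruit               |

Derivation:
Line 1: ['message', 'structure'] (min_width=17, slack=3)
Line 2: ['corn', 'gentle', 'bird'] (min_width=16, slack=4)
Line 3: ['sound', 'garden', 'sound'] (min_width=18, slack=2)
Line 4: ['we', 'pepper', 'wilderness'] (min_width=20, slack=0)
Line 5: ['mineral', 'quick', 'soft'] (min_width=18, slack=2)
Line 6: ['fruit'] (min_width=5, slack=15)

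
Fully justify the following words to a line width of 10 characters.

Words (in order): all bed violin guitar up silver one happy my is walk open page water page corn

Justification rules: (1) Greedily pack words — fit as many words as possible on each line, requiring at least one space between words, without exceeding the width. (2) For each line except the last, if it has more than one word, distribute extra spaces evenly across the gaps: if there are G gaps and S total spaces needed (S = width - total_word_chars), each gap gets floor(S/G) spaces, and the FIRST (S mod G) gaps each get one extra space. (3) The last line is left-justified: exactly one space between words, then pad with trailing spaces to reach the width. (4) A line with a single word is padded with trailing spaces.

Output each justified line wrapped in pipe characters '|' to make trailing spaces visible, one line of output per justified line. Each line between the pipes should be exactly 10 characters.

Answer: |all    bed|
|violin    |
|guitar  up|
|silver one|
|happy   my|
|is    walk|
|open  page|
|water page|
|corn      |

Derivation:
Line 1: ['all', 'bed'] (min_width=7, slack=3)
Line 2: ['violin'] (min_width=6, slack=4)
Line 3: ['guitar', 'up'] (min_width=9, slack=1)
Line 4: ['silver', 'one'] (min_width=10, slack=0)
Line 5: ['happy', 'my'] (min_width=8, slack=2)
Line 6: ['is', 'walk'] (min_width=7, slack=3)
Line 7: ['open', 'page'] (min_width=9, slack=1)
Line 8: ['water', 'page'] (min_width=10, slack=0)
Line 9: ['corn'] (min_width=4, slack=6)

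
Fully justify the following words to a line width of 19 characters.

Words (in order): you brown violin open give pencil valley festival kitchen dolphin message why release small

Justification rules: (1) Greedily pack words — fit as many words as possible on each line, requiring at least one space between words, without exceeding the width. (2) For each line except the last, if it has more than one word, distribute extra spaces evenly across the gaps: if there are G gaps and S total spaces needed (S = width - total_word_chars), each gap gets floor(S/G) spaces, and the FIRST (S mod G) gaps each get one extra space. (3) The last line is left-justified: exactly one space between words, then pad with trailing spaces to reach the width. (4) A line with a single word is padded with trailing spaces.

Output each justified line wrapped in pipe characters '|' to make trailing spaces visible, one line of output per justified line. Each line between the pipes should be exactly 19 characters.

Line 1: ['you', 'brown', 'violin'] (min_width=16, slack=3)
Line 2: ['open', 'give', 'pencil'] (min_width=16, slack=3)
Line 3: ['valley', 'festival'] (min_width=15, slack=4)
Line 4: ['kitchen', 'dolphin'] (min_width=15, slack=4)
Line 5: ['message', 'why', 'release'] (min_width=19, slack=0)
Line 6: ['small'] (min_width=5, slack=14)

Answer: |you   brown  violin|
|open   give  pencil|
|valley     festival|
|kitchen     dolphin|
|message why release|
|small              |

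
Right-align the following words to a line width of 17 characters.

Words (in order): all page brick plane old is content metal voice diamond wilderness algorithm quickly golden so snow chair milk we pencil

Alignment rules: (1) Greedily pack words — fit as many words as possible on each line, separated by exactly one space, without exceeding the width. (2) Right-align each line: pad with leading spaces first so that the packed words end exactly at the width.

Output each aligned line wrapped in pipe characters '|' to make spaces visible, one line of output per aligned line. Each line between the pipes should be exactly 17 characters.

Line 1: ['all', 'page', 'brick'] (min_width=14, slack=3)
Line 2: ['plane', 'old', 'is'] (min_width=12, slack=5)
Line 3: ['content', 'metal'] (min_width=13, slack=4)
Line 4: ['voice', 'diamond'] (min_width=13, slack=4)
Line 5: ['wilderness'] (min_width=10, slack=7)
Line 6: ['algorithm', 'quickly'] (min_width=17, slack=0)
Line 7: ['golden', 'so', 'snow'] (min_width=14, slack=3)
Line 8: ['chair', 'milk', 'we'] (min_width=13, slack=4)
Line 9: ['pencil'] (min_width=6, slack=11)

Answer: |   all page brick|
|     plane old is|
|    content metal|
|    voice diamond|
|       wilderness|
|algorithm quickly|
|   golden so snow|
|    chair milk we|
|           pencil|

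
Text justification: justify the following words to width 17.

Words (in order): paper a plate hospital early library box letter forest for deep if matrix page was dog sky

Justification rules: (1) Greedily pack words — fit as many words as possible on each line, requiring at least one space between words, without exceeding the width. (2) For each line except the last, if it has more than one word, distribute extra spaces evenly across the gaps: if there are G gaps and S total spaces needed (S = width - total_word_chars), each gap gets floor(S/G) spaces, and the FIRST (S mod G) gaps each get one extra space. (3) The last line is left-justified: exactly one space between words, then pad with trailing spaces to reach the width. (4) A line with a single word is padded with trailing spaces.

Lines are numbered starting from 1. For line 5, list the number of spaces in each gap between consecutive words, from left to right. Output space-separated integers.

Line 1: ['paper', 'a', 'plate'] (min_width=13, slack=4)
Line 2: ['hospital', 'early'] (min_width=14, slack=3)
Line 3: ['library', 'box'] (min_width=11, slack=6)
Line 4: ['letter', 'forest', 'for'] (min_width=17, slack=0)
Line 5: ['deep', 'if', 'matrix'] (min_width=14, slack=3)
Line 6: ['page', 'was', 'dog', 'sky'] (min_width=16, slack=1)

Answer: 3 2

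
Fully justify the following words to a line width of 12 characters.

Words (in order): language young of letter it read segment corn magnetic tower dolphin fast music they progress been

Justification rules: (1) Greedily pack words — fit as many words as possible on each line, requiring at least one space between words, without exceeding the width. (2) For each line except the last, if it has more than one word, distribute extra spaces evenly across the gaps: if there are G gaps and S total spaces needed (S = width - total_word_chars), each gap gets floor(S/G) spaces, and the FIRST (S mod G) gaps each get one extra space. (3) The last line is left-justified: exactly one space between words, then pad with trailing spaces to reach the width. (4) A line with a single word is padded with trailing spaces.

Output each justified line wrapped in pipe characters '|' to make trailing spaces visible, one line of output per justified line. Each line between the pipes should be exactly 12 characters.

Line 1: ['language'] (min_width=8, slack=4)
Line 2: ['young', 'of'] (min_width=8, slack=4)
Line 3: ['letter', 'it'] (min_width=9, slack=3)
Line 4: ['read', 'segment'] (min_width=12, slack=0)
Line 5: ['corn'] (min_width=4, slack=8)
Line 6: ['magnetic'] (min_width=8, slack=4)
Line 7: ['tower'] (min_width=5, slack=7)
Line 8: ['dolphin', 'fast'] (min_width=12, slack=0)
Line 9: ['music', 'they'] (min_width=10, slack=2)
Line 10: ['progress'] (min_width=8, slack=4)
Line 11: ['been'] (min_width=4, slack=8)

Answer: |language    |
|young     of|
|letter    it|
|read segment|
|corn        |
|magnetic    |
|tower       |
|dolphin fast|
|music   they|
|progress    |
|been        |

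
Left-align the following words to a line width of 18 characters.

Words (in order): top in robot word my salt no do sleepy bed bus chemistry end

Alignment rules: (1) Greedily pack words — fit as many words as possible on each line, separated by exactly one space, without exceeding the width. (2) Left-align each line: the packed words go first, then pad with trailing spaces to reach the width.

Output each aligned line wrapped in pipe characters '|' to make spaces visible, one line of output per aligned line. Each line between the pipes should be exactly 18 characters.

Line 1: ['top', 'in', 'robot', 'word'] (min_width=17, slack=1)
Line 2: ['my', 'salt', 'no', 'do'] (min_width=13, slack=5)
Line 3: ['sleepy', 'bed', 'bus'] (min_width=14, slack=4)
Line 4: ['chemistry', 'end'] (min_width=13, slack=5)

Answer: |top in robot word |
|my salt no do     |
|sleepy bed bus    |
|chemistry end     |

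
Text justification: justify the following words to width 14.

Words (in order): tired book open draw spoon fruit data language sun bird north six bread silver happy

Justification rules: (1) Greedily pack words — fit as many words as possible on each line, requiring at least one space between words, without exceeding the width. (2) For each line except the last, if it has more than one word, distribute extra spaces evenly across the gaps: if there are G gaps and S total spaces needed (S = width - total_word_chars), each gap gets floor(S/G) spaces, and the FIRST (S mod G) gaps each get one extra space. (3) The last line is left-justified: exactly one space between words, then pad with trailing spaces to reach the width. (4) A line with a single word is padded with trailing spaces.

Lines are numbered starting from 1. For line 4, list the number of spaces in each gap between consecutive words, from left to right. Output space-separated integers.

Line 1: ['tired', 'book'] (min_width=10, slack=4)
Line 2: ['open', 'draw'] (min_width=9, slack=5)
Line 3: ['spoon', 'fruit'] (min_width=11, slack=3)
Line 4: ['data', 'language'] (min_width=13, slack=1)
Line 5: ['sun', 'bird', 'north'] (min_width=14, slack=0)
Line 6: ['six', 'bread'] (min_width=9, slack=5)
Line 7: ['silver', 'happy'] (min_width=12, slack=2)

Answer: 2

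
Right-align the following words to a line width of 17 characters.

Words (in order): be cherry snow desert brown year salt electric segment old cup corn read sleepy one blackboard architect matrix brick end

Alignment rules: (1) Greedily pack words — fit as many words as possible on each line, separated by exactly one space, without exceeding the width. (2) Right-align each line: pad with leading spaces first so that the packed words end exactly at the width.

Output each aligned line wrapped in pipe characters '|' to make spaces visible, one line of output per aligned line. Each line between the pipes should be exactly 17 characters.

Answer: |   be cherry snow|
|desert brown year|
|    salt electric|
|  segment old cup|
| corn read sleepy|
|   one blackboard|
| architect matrix|
|        brick end|

Derivation:
Line 1: ['be', 'cherry', 'snow'] (min_width=14, slack=3)
Line 2: ['desert', 'brown', 'year'] (min_width=17, slack=0)
Line 3: ['salt', 'electric'] (min_width=13, slack=4)
Line 4: ['segment', 'old', 'cup'] (min_width=15, slack=2)
Line 5: ['corn', 'read', 'sleepy'] (min_width=16, slack=1)
Line 6: ['one', 'blackboard'] (min_width=14, slack=3)
Line 7: ['architect', 'matrix'] (min_width=16, slack=1)
Line 8: ['brick', 'end'] (min_width=9, slack=8)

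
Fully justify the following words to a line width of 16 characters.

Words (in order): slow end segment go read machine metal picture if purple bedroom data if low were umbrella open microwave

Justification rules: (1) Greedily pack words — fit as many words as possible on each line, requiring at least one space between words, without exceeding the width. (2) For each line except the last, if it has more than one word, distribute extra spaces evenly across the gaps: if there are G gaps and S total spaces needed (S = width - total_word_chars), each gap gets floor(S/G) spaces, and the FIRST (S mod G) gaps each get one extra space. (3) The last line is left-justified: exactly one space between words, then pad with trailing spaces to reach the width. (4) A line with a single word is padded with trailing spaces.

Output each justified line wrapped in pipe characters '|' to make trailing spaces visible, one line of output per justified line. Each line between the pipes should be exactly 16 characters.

Line 1: ['slow', 'end', 'segment'] (min_width=16, slack=0)
Line 2: ['go', 'read', 'machine'] (min_width=15, slack=1)
Line 3: ['metal', 'picture', 'if'] (min_width=16, slack=0)
Line 4: ['purple', 'bedroom'] (min_width=14, slack=2)
Line 5: ['data', 'if', 'low', 'were'] (min_width=16, slack=0)
Line 6: ['umbrella', 'open'] (min_width=13, slack=3)
Line 7: ['microwave'] (min_width=9, slack=7)

Answer: |slow end segment|
|go  read machine|
|metal picture if|
|purple   bedroom|
|data if low were|
|umbrella    open|
|microwave       |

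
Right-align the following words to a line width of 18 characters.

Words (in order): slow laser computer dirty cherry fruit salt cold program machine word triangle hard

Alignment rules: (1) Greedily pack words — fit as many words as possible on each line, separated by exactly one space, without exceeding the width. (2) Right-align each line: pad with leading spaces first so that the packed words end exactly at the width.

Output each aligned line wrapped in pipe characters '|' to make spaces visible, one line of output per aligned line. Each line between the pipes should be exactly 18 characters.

Answer: |        slow laser|
|    computer dirty|
| cherry fruit salt|
|      cold program|
|      machine word|
|     triangle hard|

Derivation:
Line 1: ['slow', 'laser'] (min_width=10, slack=8)
Line 2: ['computer', 'dirty'] (min_width=14, slack=4)
Line 3: ['cherry', 'fruit', 'salt'] (min_width=17, slack=1)
Line 4: ['cold', 'program'] (min_width=12, slack=6)
Line 5: ['machine', 'word'] (min_width=12, slack=6)
Line 6: ['triangle', 'hard'] (min_width=13, slack=5)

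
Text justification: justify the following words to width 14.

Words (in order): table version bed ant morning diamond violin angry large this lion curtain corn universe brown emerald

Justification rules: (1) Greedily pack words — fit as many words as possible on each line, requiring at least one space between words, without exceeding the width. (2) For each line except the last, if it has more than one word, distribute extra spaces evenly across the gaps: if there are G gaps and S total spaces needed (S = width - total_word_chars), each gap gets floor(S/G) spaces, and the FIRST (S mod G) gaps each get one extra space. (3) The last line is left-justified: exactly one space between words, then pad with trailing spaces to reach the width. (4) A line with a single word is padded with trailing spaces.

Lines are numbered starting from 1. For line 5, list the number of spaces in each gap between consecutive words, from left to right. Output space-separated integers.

Answer: 4

Derivation:
Line 1: ['table', 'version'] (min_width=13, slack=1)
Line 2: ['bed', 'ant'] (min_width=7, slack=7)
Line 3: ['morning'] (min_width=7, slack=7)
Line 4: ['diamond', 'violin'] (min_width=14, slack=0)
Line 5: ['angry', 'large'] (min_width=11, slack=3)
Line 6: ['this', 'lion'] (min_width=9, slack=5)
Line 7: ['curtain', 'corn'] (min_width=12, slack=2)
Line 8: ['universe', 'brown'] (min_width=14, slack=0)
Line 9: ['emerald'] (min_width=7, slack=7)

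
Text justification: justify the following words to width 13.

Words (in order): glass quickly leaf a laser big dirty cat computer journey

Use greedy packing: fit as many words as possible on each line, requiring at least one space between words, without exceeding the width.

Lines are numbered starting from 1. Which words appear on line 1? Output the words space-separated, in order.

Answer: glass quickly

Derivation:
Line 1: ['glass', 'quickly'] (min_width=13, slack=0)
Line 2: ['leaf', 'a', 'laser'] (min_width=12, slack=1)
Line 3: ['big', 'dirty', 'cat'] (min_width=13, slack=0)
Line 4: ['computer'] (min_width=8, slack=5)
Line 5: ['journey'] (min_width=7, slack=6)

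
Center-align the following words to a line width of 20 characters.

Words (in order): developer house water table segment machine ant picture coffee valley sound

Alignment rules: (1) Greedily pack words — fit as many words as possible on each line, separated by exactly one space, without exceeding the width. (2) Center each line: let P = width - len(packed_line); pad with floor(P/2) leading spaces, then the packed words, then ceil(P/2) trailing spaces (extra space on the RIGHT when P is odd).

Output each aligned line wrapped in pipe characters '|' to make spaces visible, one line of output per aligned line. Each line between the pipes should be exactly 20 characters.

Answer: |  developer house   |
|water table segment |
|machine ant picture |
|coffee valley sound |

Derivation:
Line 1: ['developer', 'house'] (min_width=15, slack=5)
Line 2: ['water', 'table', 'segment'] (min_width=19, slack=1)
Line 3: ['machine', 'ant', 'picture'] (min_width=19, slack=1)
Line 4: ['coffee', 'valley', 'sound'] (min_width=19, slack=1)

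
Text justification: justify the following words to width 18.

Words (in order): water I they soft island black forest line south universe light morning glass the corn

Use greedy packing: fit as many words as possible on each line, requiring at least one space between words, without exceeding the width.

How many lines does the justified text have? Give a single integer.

Answer: 6

Derivation:
Line 1: ['water', 'I', 'they', 'soft'] (min_width=17, slack=1)
Line 2: ['island', 'black'] (min_width=12, slack=6)
Line 3: ['forest', 'line', 'south'] (min_width=17, slack=1)
Line 4: ['universe', 'light'] (min_width=14, slack=4)
Line 5: ['morning', 'glass', 'the'] (min_width=17, slack=1)
Line 6: ['corn'] (min_width=4, slack=14)
Total lines: 6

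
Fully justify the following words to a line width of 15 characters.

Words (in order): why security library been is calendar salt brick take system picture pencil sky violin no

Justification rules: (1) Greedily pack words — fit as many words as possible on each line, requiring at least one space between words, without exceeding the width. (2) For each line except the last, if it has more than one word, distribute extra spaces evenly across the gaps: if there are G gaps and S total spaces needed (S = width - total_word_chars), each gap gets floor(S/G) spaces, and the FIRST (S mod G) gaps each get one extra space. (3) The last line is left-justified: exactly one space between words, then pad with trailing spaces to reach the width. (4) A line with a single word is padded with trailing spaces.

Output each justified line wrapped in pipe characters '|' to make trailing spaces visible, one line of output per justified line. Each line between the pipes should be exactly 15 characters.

Answer: |why    security|
|library been is|
|calendar   salt|
|brick      take|
|system  picture|
|pencil      sky|
|violin no      |

Derivation:
Line 1: ['why', 'security'] (min_width=12, slack=3)
Line 2: ['library', 'been', 'is'] (min_width=15, slack=0)
Line 3: ['calendar', 'salt'] (min_width=13, slack=2)
Line 4: ['brick', 'take'] (min_width=10, slack=5)
Line 5: ['system', 'picture'] (min_width=14, slack=1)
Line 6: ['pencil', 'sky'] (min_width=10, slack=5)
Line 7: ['violin', 'no'] (min_width=9, slack=6)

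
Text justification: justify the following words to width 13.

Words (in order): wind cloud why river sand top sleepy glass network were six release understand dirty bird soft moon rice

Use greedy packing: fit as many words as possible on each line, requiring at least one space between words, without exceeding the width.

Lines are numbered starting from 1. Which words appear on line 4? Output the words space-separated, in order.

Answer: sleepy glass

Derivation:
Line 1: ['wind', 'cloud'] (min_width=10, slack=3)
Line 2: ['why', 'river'] (min_width=9, slack=4)
Line 3: ['sand', 'top'] (min_width=8, slack=5)
Line 4: ['sleepy', 'glass'] (min_width=12, slack=1)
Line 5: ['network', 'were'] (min_width=12, slack=1)
Line 6: ['six', 'release'] (min_width=11, slack=2)
Line 7: ['understand'] (min_width=10, slack=3)
Line 8: ['dirty', 'bird'] (min_width=10, slack=3)
Line 9: ['soft', 'moon'] (min_width=9, slack=4)
Line 10: ['rice'] (min_width=4, slack=9)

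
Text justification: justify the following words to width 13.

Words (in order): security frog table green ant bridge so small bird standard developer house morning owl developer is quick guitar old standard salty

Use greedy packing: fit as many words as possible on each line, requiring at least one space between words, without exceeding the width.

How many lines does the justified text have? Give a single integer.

Answer: 12

Derivation:
Line 1: ['security', 'frog'] (min_width=13, slack=0)
Line 2: ['table', 'green'] (min_width=11, slack=2)
Line 3: ['ant', 'bridge', 'so'] (min_width=13, slack=0)
Line 4: ['small', 'bird'] (min_width=10, slack=3)
Line 5: ['standard'] (min_width=8, slack=5)
Line 6: ['developer'] (min_width=9, slack=4)
Line 7: ['house', 'morning'] (min_width=13, slack=0)
Line 8: ['owl', 'developer'] (min_width=13, slack=0)
Line 9: ['is', 'quick'] (min_width=8, slack=5)
Line 10: ['guitar', 'old'] (min_width=10, slack=3)
Line 11: ['standard'] (min_width=8, slack=5)
Line 12: ['salty'] (min_width=5, slack=8)
Total lines: 12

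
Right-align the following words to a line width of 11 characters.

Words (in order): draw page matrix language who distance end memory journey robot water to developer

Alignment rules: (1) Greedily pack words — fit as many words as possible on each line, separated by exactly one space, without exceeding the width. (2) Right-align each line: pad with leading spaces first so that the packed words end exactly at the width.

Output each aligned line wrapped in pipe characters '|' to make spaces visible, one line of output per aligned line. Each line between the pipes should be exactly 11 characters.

Answer: |  draw page|
|     matrix|
|   language|
|        who|
|   distance|
| end memory|
|    journey|
|robot water|
|         to|
|  developer|

Derivation:
Line 1: ['draw', 'page'] (min_width=9, slack=2)
Line 2: ['matrix'] (min_width=6, slack=5)
Line 3: ['language'] (min_width=8, slack=3)
Line 4: ['who'] (min_width=3, slack=8)
Line 5: ['distance'] (min_width=8, slack=3)
Line 6: ['end', 'memory'] (min_width=10, slack=1)
Line 7: ['journey'] (min_width=7, slack=4)
Line 8: ['robot', 'water'] (min_width=11, slack=0)
Line 9: ['to'] (min_width=2, slack=9)
Line 10: ['developer'] (min_width=9, slack=2)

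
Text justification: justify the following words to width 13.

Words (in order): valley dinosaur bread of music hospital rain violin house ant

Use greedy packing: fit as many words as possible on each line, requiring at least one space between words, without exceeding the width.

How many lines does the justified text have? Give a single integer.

Line 1: ['valley'] (min_width=6, slack=7)
Line 2: ['dinosaur'] (min_width=8, slack=5)
Line 3: ['bread', 'of'] (min_width=8, slack=5)
Line 4: ['music'] (min_width=5, slack=8)
Line 5: ['hospital', 'rain'] (min_width=13, slack=0)
Line 6: ['violin', 'house'] (min_width=12, slack=1)
Line 7: ['ant'] (min_width=3, slack=10)
Total lines: 7

Answer: 7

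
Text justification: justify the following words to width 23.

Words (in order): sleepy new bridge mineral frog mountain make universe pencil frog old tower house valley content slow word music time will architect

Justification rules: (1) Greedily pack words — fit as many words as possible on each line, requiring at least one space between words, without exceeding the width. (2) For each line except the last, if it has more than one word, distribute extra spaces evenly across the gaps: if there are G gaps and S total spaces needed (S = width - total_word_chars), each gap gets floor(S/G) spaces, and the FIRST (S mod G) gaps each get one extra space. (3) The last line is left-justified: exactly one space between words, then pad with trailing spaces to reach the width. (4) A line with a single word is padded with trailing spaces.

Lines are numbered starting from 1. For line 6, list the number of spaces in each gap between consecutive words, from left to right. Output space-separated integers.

Answer: 2 2 2

Derivation:
Line 1: ['sleepy', 'new', 'bridge'] (min_width=17, slack=6)
Line 2: ['mineral', 'frog', 'mountain'] (min_width=21, slack=2)
Line 3: ['make', 'universe', 'pencil'] (min_width=20, slack=3)
Line 4: ['frog', 'old', 'tower', 'house'] (min_width=20, slack=3)
Line 5: ['valley', 'content', 'slow'] (min_width=19, slack=4)
Line 6: ['word', 'music', 'time', 'will'] (min_width=20, slack=3)
Line 7: ['architect'] (min_width=9, slack=14)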